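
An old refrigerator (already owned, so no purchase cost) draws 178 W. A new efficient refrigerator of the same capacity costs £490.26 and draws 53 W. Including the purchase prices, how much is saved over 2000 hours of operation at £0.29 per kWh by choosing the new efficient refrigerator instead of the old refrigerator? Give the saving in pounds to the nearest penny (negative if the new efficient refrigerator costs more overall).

-£417.76

old refrigerator: £0.00 + (178/1000) kW × 2000 h × £0.29 = £0.00 + £103.24 = £103.24
new efficient refrigerator: £490.26 + (53/1000) kW × 2000 h × £0.29 = £490.26 + £30.74 = £521
Saving = £103.24 − £521 = −£417.76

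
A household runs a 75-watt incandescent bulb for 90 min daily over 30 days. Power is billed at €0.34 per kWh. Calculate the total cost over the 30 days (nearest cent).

€1.15

Runtime = 90 min × 30 = 2700 min = 45 h
Energy = 0.075 kW × 45 h = 3.375 kWh
Cost = 3.375 kWh × €0.34/kWh = €1.15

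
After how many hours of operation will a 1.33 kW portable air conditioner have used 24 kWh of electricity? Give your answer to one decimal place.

Hours = 24 kWh ÷ 1.33 kW = 18.0 h

18.0 h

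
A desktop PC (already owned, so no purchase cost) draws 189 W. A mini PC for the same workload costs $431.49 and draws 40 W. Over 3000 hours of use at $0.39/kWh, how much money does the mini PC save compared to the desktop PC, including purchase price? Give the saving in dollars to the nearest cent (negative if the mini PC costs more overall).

desktop PC: $0.00 + (189/1000) kW × 3000 h × $0.39 = $0.00 + $221.13 = $221.13
mini PC: $431.49 + (40/1000) kW × 3000 h × $0.39 = $431.49 + $46.8 = $478.29
Saving = $221.13 − $478.29 = −$257.16

-$257.16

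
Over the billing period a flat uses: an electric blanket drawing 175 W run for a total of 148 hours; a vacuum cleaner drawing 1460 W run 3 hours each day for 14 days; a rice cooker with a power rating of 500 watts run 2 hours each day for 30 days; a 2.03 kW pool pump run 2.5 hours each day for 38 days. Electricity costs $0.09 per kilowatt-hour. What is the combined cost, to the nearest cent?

$27.91

electric blanket: 0.175 kW × 148 h = 25.9 kWh
vacuum cleaner: Runtime = 3 h/day × 14 days = 42 h
vacuum cleaner: 1.46 kW × 42 h = 61.32 kWh
rice cooker: Runtime = 2 h/day × 30 days = 60 h
rice cooker: 0.5 kW × 60 h = 30 kWh
pool pump: Runtime = 2.5 h/day × 38 days = 95 h
pool pump: 2.03 kW × 95 h = 192.85 kWh
Total energy = 310.07 kWh
Cost = 310.07 × $0.09 = $27.91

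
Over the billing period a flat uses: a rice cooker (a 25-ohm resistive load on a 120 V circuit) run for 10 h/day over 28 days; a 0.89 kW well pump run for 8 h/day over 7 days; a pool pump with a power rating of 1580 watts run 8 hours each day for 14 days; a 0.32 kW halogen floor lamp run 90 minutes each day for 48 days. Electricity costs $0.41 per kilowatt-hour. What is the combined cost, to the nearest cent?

$168.56

rice cooker: Power = V²/R = 120²/25 = 576 W = 0.576 kW
rice cooker: Runtime = 10 h/day × 28 days = 280 h
rice cooker: 0.576 kW × 280 h = 161.28 kWh
well pump: Runtime = 8 h/day × 7 days = 56 h
well pump: 0.89 kW × 56 h = 49.84 kWh
pool pump: Runtime = 8 h/day × 14 days = 112 h
pool pump: 1.58 kW × 112 h = 176.96 kWh
halogen floor lamp: Runtime = 90 min × 48 = 4320 min = 72 h
halogen floor lamp: 0.32 kW × 72 h = 23.04 kWh
Total energy = 411.12 kWh
Cost = 411.12 × $0.41 = $168.56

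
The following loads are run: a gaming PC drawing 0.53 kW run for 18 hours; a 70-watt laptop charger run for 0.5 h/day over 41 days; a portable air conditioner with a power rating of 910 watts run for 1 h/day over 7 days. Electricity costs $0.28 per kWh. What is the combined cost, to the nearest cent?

$4.86

gaming PC: 0.53 kW × 18 h = 9.54 kWh
laptop charger: Runtime = 0.5 h/day × 41 days = 20.5 h
laptop charger: 0.07 kW × 20.5 h = 1.435 kWh
portable air conditioner: Runtime = 1 h/day × 7 days = 7 h
portable air conditioner: 0.91 kW × 7 h = 6.37 kWh
Total energy = 17.345 kWh
Cost = 17.345 × $0.28 = $4.86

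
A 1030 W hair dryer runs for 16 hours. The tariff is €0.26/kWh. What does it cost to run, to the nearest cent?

Energy = 1.03 kW × 16 h = 16.48 kWh
Cost = 16.48 kWh × €0.26/kWh = €4.28

€4.28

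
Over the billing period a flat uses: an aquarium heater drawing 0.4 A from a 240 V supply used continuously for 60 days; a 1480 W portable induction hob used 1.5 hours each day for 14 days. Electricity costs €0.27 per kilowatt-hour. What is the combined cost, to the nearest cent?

aquarium heater: Power = 0.4 A × 240 V = 96 W = 0.096 kW
aquarium heater: Runtime = 24 h × 60 = 1440 h
aquarium heater: 0.096 kW × 1440 h = 138.24 kWh
portable induction hob: Runtime = 1.5 h/day × 14 days = 21 h
portable induction hob: 1.48 kW × 21 h = 31.08 kWh
Total energy = 169.32 kWh
Cost = 169.32 × €0.27 = €45.72

€45.72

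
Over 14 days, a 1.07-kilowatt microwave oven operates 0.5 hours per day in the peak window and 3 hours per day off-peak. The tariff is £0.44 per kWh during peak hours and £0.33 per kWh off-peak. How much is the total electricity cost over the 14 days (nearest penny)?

Peak energy = 1.07 kW × 0.5 h × 14 = 7.49 kWh
Off-peak energy = 1.07 kW × 3 h × 14 = 44.94 kWh
Cost = 7.49 × £0.44 + 44.94 × £0.33 = £3.2956 + £14.8302 = £18.13

£18.13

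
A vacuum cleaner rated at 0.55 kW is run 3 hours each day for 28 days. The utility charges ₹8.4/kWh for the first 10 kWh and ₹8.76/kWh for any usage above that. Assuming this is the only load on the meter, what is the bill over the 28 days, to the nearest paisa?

Runtime = 3 h/day × 28 days = 84 h
Energy = 0.55 kW × 84 h = 46.2 kWh
Tier 1 (0–10 kWh): 10 × ₹8.4 = ₹84
Above 10 kWh: 36.2 × ₹8.76 = ₹317.112
Bill = ₹401.11

₹401.11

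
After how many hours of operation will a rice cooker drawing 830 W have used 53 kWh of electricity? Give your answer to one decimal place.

Hours = 53 kWh ÷ 0.83 kW = 63.9 h

63.9 h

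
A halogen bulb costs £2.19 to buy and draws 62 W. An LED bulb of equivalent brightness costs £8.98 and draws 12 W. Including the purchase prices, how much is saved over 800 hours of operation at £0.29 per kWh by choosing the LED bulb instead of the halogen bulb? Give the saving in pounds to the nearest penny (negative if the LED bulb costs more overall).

halogen bulb: £2.19 + (62/1000) kW × 800 h × £0.29 = £2.19 + £14.384 = £16.574
LED bulb: £8.98 + (12/1000) kW × 800 h × £0.29 = £8.98 + £2.784 = £11.764
Saving = £16.574 − £11.764 = £4.81

£4.81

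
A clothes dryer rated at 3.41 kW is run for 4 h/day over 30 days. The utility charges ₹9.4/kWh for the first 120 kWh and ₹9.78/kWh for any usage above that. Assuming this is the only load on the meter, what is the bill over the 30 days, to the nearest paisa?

Runtime = 4 h/day × 30 days = 120 h
Energy = 3.41 kW × 120 h = 409.2 kWh
Tier 1 (0–120 kWh): 120 × ₹9.4 = ₹1128
Above 120 kWh: 289.2 × ₹9.78 = ₹2828.376
Bill = ₹3956.38

₹3956.38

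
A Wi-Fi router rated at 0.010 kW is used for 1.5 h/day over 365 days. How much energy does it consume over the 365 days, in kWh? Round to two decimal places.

5.48 kWh

Runtime = 1.5 h/day × 365 days = 547.5 h
Energy = 0.01 kW × 547.5 h = 5.475 kWh ≈ 5.48 kWh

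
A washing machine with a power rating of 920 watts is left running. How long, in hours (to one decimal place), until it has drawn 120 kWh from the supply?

Hours = 120 kWh ÷ 0.92 kW = 130.4 h

130.4 h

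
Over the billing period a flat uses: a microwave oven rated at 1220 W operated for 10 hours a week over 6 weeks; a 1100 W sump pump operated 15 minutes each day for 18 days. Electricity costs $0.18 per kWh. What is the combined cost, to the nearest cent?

microwave oven: Runtime = 10 h/week × 6 weeks = 60 h
microwave oven: 1.22 kW × 60 h = 73.2 kWh
sump pump: Runtime = 15 min × 18 = 270 min = 4.5 h
sump pump: 1.1 kW × 4.5 h = 4.95 kWh
Total energy = 78.15 kWh
Cost = 78.15 × $0.18 = $14.07

$14.07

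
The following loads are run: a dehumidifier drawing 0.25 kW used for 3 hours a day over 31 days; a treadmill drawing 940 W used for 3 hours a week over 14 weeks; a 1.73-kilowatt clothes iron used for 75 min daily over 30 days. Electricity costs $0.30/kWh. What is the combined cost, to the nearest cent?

$38.28

dehumidifier: Runtime = 3 h/day × 31 days = 93 h
dehumidifier: 0.25 kW × 93 h = 23.25 kWh
treadmill: Runtime = 3 h/week × 14 weeks = 42 h
treadmill: 0.94 kW × 42 h = 39.48 kWh
clothes iron: Runtime = 75 min × 30 = 2250 min = 37.5 h
clothes iron: 1.73 kW × 37.5 h = 64.875 kWh
Total energy = 127.605 kWh
Cost = 127.605 × $0.30 = $38.28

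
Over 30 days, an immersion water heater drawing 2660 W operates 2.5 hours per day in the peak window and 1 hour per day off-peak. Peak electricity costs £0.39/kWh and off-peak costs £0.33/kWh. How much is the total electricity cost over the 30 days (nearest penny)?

£104.14

Peak energy = 2.66 kW × 2.5 h × 30 = 199.5 kWh
Off-peak energy = 2.66 kW × 1 h × 30 = 79.8 kWh
Cost = 199.5 × £0.39 + 79.8 × £0.33 = £77.805 + £26.334 = £104.14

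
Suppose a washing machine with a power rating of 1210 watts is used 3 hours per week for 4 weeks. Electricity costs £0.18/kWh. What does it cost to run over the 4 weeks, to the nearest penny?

£2.61

Runtime = 3 h/week × 4 weeks = 12 h
Energy = 1.21 kW × 12 h = 14.52 kWh
Cost = 14.52 kWh × £0.18/kWh = £2.61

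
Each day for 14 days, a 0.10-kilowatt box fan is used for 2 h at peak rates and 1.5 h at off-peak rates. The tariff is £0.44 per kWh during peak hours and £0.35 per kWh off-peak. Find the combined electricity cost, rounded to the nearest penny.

£1.97

Peak energy = 0.1 kW × 2 h × 14 = 2.8 kWh
Off-peak energy = 0.1 kW × 1.5 h × 14 = 2.1 kWh
Cost = 2.8 × £0.44 + 2.1 × £0.35 = £1.232 + £0.735 = £1.97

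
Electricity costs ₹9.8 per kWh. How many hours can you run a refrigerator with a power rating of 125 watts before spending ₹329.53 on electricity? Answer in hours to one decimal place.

269.0 h

Energy available = ₹329.53 ÷ ₹9.8/kWh = 33.6255 kWh
Hours = 33.6255 kWh ÷ 0.125 kW = 269.0 h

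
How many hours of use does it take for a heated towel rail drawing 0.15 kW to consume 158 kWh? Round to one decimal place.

1053.3 h

Hours = 158 kWh ÷ 0.15 kW = 1053.3 h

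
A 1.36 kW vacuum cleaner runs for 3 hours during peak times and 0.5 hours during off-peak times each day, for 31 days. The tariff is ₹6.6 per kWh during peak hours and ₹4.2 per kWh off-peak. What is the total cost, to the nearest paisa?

₹923.30

Peak energy = 1.36 kW × 3 h × 31 = 126.48 kWh
Off-peak energy = 1.36 kW × 0.5 h × 31 = 21.08 kWh
Cost = 126.48 × ₹6.6 + 21.08 × ₹4.2 = ₹834.768 + ₹88.536 = ₹923.30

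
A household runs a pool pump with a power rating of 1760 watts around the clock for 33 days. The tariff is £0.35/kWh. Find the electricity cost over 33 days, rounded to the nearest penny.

£487.87

Runtime = 24 h × 33 = 792 h
Energy = 1.76 kW × 792 h = 1393.92 kWh
Cost = 1393.92 kWh × £0.35/kWh = £487.87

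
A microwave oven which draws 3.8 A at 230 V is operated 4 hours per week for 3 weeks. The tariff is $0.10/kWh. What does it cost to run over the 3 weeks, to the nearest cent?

$1.05

Power = 3.8 A × 230 V = 874 W = 0.874 kW
Runtime = 4 h/week × 3 weeks = 12 h
Energy = 0.874 kW × 12 h = 10.488 kWh
Cost = 10.488 kWh × $0.10/kWh = $1.05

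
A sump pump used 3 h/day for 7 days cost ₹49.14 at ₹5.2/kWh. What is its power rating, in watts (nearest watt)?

450 W

Energy = ₹49.14 ÷ ₹5.2/kWh = 9.45 kWh
Runtime = 3 h/day × 7 days = 21 h
Power = 9.45 kWh ÷ 21 h = 0.45 kW = 450 W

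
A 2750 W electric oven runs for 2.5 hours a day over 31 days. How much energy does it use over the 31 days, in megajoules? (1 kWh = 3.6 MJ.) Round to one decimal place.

Runtime = 2.5 h/day × 31 days = 77.5 h
Energy = 2.75 kW × 77.5 h = 213.125 kWh
= 213.125 × 3.6 MJ = 767.3 MJ

767.3 MJ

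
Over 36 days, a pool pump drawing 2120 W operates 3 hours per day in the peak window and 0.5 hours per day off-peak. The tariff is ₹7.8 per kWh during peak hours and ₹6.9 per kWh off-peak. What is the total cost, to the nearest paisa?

₹2049.19

Peak energy = 2.12 kW × 3 h × 36 = 228.96 kWh
Off-peak energy = 2.12 kW × 0.5 h × 36 = 38.16 kWh
Cost = 228.96 × ₹7.8 + 38.16 × ₹6.9 = ₹1785.888 + ₹263.304 = ₹2049.19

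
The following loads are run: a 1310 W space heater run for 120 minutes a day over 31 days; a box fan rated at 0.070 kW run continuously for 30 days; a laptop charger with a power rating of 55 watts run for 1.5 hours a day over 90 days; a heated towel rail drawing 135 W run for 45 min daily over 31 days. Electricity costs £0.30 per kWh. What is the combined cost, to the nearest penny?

£42.66

space heater: Runtime = 120 min × 31 = 3720 min = 62 h
space heater: 1.31 kW × 62 h = 81.22 kWh
box fan: Runtime = 24 h × 30 = 720 h
box fan: 0.07 kW × 720 h = 50.4 kWh
laptop charger: Runtime = 1.5 h/day × 90 days = 135 h
laptop charger: 0.055 kW × 135 h = 7.425 kWh
heated towel rail: Runtime = 45 min × 31 = 1395 min = 23.25 h
heated towel rail: 0.135 kW × 23.25 h = 3.13875 kWh
Total energy = 142.18375 kWh
Cost = 142.18375 × £0.30 = £42.66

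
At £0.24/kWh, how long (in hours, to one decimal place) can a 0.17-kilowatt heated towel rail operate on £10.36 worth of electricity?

Energy available = £10.36 ÷ £0.24/kWh = 43.1667 kWh
Hours = 43.1667 kWh ÷ 0.17 kW = 253.9 h

253.9 h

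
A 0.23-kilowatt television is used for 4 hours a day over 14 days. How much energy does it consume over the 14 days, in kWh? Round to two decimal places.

Runtime = 4 h/day × 14 days = 56 h
Energy = 0.23 kW × 56 h = 12.88 kWh

12.88 kWh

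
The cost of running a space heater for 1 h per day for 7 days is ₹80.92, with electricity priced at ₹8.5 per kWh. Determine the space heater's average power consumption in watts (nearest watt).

Energy = ₹80.92 ÷ ₹8.5/kWh = 9.52 kWh
Runtime = 1 h/day × 7 days = 7 h
Power = 9.52 kWh ÷ 7 h = 1.36 kW = 1360 W

1360 W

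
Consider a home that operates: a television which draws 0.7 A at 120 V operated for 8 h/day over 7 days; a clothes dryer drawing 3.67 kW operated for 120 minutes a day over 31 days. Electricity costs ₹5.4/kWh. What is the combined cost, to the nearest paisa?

₹1254.12

television: Power = 0.7 A × 120 V = 84 W = 0.084 kW
television: Runtime = 8 h/day × 7 days = 56 h
television: 0.084 kW × 56 h = 4.704 kWh
clothes dryer: Runtime = 120 min × 31 = 3720 min = 62 h
clothes dryer: 3.67 kW × 62 h = 227.54 kWh
Total energy = 232.244 kWh
Cost = 232.244 × ₹5.4 = ₹1254.12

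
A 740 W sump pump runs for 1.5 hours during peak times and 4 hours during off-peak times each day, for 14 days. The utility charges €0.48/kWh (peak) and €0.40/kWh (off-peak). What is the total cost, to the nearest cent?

€24.04

Peak energy = 0.74 kW × 1.5 h × 14 = 15.54 kWh
Off-peak energy = 0.74 kW × 4 h × 14 = 41.44 kWh
Cost = 15.54 × €0.48 + 41.44 × €0.40 = €7.4592 + €16.576 = €24.04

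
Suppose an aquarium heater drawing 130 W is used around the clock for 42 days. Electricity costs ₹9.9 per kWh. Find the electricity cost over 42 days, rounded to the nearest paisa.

₹1297.30

Runtime = 24 h × 42 = 1008 h
Energy = 0.13 kW × 1008 h = 131.04 kWh
Cost = 131.04 kWh × ₹9.9/kWh = ₹1297.30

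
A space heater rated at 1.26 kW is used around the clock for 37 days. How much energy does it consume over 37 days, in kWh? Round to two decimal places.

1118.88 kWh

Runtime = 24 h × 37 = 888 h
Energy = 1.26 kW × 888 h = 1118.88 kWh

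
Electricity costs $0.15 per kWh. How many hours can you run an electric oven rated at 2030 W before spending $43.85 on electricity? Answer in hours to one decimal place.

144.0 h

Energy available = $43.85 ÷ $0.15/kWh = 292.3333 kWh
Hours = 292.3333 kWh ÷ 2.03 kW = 144.0 h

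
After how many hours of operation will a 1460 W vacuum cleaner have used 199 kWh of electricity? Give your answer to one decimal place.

136.3 h

Hours = 199 kWh ÷ 1.46 kW = 136.3 h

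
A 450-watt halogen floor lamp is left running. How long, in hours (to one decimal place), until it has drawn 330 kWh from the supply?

733.3 h

Hours = 330 kWh ÷ 0.45 kW = 733.3 h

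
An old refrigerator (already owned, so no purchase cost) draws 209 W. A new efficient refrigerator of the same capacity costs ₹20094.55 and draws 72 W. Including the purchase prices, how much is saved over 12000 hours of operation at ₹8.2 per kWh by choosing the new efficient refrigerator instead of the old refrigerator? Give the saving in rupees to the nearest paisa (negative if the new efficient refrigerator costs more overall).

old refrigerator: ₹0.00 + (209/1000) kW × 12000 h × ₹8.2 = ₹0.00 + ₹20565.6 = ₹20565.6
new efficient refrigerator: ₹20094.55 + (72/1000) kW × 12000 h × ₹8.2 = ₹20094.55 + ₹7084.8 = ₹27179.35
Saving = ₹20565.6 − ₹27179.35 = −₹6613.75

-₹6613.75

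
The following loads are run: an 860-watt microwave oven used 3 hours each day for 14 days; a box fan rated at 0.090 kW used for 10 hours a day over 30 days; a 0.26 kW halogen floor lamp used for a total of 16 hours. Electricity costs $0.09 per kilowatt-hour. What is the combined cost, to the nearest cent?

$6.06

microwave oven: Runtime = 3 h/day × 14 days = 42 h
microwave oven: 0.86 kW × 42 h = 36.12 kWh
box fan: Runtime = 10 h/day × 30 days = 300 h
box fan: 0.09 kW × 300 h = 27 kWh
halogen floor lamp: 0.26 kW × 16 h = 4.16 kWh
Total energy = 67.28 kWh
Cost = 67.28 × $0.09 = $6.06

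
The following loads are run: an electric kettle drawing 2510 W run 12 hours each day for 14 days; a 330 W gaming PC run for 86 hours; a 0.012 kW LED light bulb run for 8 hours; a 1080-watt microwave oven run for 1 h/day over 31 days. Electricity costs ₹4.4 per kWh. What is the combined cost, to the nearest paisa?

₹2128.00

electric kettle: Runtime = 12 h/day × 14 days = 168 h
electric kettle: 2.51 kW × 168 h = 421.68 kWh
gaming PC: 0.33 kW × 86 h = 28.38 kWh
LED light bulb: 0.012 kW × 8 h = 0.096 kWh
microwave oven: Runtime = 1 h/day × 31 days = 31 h
microwave oven: 1.08 kW × 31 h = 33.48 kWh
Total energy = 483.636 kWh
Cost = 483.636 × ₹4.4 = ₹2128.00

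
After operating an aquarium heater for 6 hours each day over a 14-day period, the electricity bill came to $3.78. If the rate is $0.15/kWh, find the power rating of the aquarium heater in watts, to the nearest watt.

Energy = $3.78 ÷ $0.15/kWh = 25.2 kWh
Runtime = 6 h/day × 14 days = 84 h
Power = 25.2 kWh ÷ 84 h = 0.3 kW = 300 W

300 W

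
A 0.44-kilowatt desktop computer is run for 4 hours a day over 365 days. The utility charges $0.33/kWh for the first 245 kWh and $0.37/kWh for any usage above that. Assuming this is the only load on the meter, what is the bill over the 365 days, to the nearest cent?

Runtime = 4 h/day × 365 days = 1460 h
Energy = 0.44 kW × 1460 h = 642.4 kWh
Tier 1 (0–245 kWh): 245 × $0.33 = $80.85
Above 245 kWh: 397.4 × $0.37 = $147.038
Bill = $227.89

$227.89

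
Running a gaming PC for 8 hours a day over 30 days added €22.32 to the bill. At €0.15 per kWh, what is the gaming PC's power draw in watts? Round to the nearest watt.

Energy = €22.32 ÷ €0.15/kWh = 148.8 kWh
Runtime = 8 h/day × 30 days = 240 h
Power = 148.8 kWh ÷ 240 h = 0.62 kW = 620 W

620 W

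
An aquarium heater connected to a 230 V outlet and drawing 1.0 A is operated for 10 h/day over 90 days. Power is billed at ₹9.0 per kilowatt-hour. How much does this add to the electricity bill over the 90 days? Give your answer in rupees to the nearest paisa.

Power = 1.0 A × 230 V = 230 W = 0.23 kW
Runtime = 10 h/day × 90 days = 900 h
Energy = 0.23 kW × 900 h = 207 kWh
Cost = 207 kWh × ₹9.0/kWh = ₹1863.00

₹1863.00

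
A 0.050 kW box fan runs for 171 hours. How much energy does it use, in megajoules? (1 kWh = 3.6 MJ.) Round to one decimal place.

30.8 MJ

Energy = 0.05 kW × 171 h = 8.55 kWh
= 8.55 × 3.6 MJ = 30.8 MJ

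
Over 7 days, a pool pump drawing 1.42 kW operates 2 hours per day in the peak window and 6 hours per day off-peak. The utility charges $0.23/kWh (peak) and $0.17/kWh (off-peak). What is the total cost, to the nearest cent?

Peak energy = 1.42 kW × 2 h × 7 = 19.88 kWh
Off-peak energy = 1.42 kW × 6 h × 7 = 59.64 kWh
Cost = 19.88 × $0.23 + 59.64 × $0.17 = $4.5724 + $10.1388 = $14.71

$14.71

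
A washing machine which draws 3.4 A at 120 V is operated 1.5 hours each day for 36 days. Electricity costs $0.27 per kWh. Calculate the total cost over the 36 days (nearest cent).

$5.95

Power = 3.4 A × 120 V = 408 W = 0.408 kW
Runtime = 1.5 h/day × 36 days = 54 h
Energy = 0.408 kW × 54 h = 22.032 kWh
Cost = 22.032 kWh × $0.27/kWh = $5.95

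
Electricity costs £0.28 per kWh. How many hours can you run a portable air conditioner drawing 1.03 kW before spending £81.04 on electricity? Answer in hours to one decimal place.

281.0 h

Energy available = £81.04 ÷ £0.28/kWh = 289.4286 kWh
Hours = 289.4286 kWh ÷ 1.03 kW = 281.0 h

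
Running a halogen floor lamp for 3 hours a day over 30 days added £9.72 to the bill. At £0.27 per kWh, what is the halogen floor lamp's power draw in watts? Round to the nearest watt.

Energy = £9.72 ÷ £0.27/kWh = 36 kWh
Runtime = 3 h/day × 30 days = 90 h
Power = 36 kWh ÷ 90 h = 0.4 kW = 400 W

400 W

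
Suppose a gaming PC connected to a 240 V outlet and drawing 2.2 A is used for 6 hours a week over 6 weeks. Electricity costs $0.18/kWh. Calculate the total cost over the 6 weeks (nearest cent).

$3.42

Power = 2.2 A × 240 V = 528 W = 0.528 kW
Runtime = 6 h/week × 6 weeks = 36 h
Energy = 0.528 kW × 36 h = 19.008 kWh
Cost = 19.008 kWh × $0.18/kWh = $3.42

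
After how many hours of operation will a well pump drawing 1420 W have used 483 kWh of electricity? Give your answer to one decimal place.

340.1 h

Hours = 483 kWh ÷ 1.42 kW = 340.1 h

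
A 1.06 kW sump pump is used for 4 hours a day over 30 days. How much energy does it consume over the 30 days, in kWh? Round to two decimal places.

Runtime = 4 h/day × 30 days = 120 h
Energy = 1.06 kW × 120 h = 127.2 kWh

127.20 kWh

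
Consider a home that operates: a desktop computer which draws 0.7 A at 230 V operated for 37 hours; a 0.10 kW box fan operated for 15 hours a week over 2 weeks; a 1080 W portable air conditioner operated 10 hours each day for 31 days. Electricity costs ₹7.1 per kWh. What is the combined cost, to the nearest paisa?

desktop computer: Power = 0.7 A × 230 V = 161 W = 0.161 kW
desktop computer: 0.161 kW × 37 h = 5.957 kWh
box fan: Runtime = 15 h/week × 2 weeks = 30 h
box fan: 0.1 kW × 30 h = 3 kWh
portable air conditioner: Runtime = 10 h/day × 31 days = 310 h
portable air conditioner: 1.08 kW × 310 h = 334.8 kWh
Total energy = 343.757 kWh
Cost = 343.757 × ₹7.1 = ₹2440.67

₹2440.67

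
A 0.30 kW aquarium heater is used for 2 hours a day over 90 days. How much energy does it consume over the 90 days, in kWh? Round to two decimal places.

54.00 kWh

Runtime = 2 h/day × 90 days = 180 h
Energy = 0.3 kW × 180 h = 54 kWh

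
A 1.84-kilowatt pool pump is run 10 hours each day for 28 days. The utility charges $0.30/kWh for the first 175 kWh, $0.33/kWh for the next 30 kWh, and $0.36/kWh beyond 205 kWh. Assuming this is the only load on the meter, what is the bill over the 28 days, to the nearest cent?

$174.07

Runtime = 10 h/day × 28 days = 280 h
Energy = 1.84 kW × 280 h = 515.2 kWh
Tier 1 (0–175 kWh): 175 × $0.30 = $52.5
Tier 2 (175–205 kWh): 30 × $0.33 = $9.9
Above 205 kWh: 310.2 × $0.36 = $111.672
Bill = $174.07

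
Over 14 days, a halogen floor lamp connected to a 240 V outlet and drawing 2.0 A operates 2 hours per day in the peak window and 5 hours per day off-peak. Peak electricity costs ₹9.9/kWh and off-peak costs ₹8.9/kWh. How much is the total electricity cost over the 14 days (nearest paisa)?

₹432.10

Power = 2.0 A × 240 V = 480 W = 0.48 kW
Peak energy = 0.48 kW × 2 h × 14 = 13.44 kWh
Off-peak energy = 0.48 kW × 5 h × 14 = 33.6 kWh
Cost = 13.44 × ₹9.9 + 33.6 × ₹8.9 = ₹133.056 + ₹299.04 = ₹432.10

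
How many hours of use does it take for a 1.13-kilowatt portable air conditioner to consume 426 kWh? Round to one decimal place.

377.0 h

Hours = 426 kWh ÷ 1.13 kW = 377.0 h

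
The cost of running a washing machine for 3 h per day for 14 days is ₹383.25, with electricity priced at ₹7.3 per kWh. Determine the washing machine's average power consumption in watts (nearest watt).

Energy = ₹383.25 ÷ ₹7.3/kWh = 52.5 kWh
Runtime = 3 h/day × 14 days = 42 h
Power = 52.5 kWh ÷ 42 h = 1.25 kW = 1250 W

1250 W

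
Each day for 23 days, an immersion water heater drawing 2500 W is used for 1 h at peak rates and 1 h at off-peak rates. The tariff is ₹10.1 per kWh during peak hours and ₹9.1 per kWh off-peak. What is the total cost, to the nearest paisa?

Peak energy = 2.5 kW × 1 h × 23 = 57.5 kWh
Off-peak energy = 2.5 kW × 1 h × 23 = 57.5 kWh
Cost = 57.5 × ₹10.1 + 57.5 × ₹9.1 = ₹580.75 + ₹523.25 = ₹1104.00

₹1104.00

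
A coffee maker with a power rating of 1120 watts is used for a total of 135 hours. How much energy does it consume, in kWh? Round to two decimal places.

151.20 kWh

Energy = 1.12 kW × 135 h = 151.2 kWh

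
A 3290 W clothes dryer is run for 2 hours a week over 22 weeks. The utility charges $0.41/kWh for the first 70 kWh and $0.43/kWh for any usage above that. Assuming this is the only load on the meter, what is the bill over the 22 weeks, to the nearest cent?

Runtime = 2 h/week × 22 weeks = 44 h
Energy = 3.29 kW × 44 h = 144.76 kWh
Tier 1 (0–70 kWh): 70 × $0.41 = $28.7
Above 70 kWh: 74.76 × $0.43 = $32.1468
Bill = $60.85

$60.85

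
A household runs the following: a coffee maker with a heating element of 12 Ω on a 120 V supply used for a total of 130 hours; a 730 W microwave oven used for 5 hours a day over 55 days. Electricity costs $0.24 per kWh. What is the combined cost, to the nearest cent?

coffee maker: Power = V²/R = 120²/12 = 1200 W = 1.2 kW
coffee maker: 1.2 kW × 130 h = 156 kWh
microwave oven: Runtime = 5 h/day × 55 days = 275 h
microwave oven: 0.73 kW × 275 h = 200.75 kWh
Total energy = 356.75 kWh
Cost = 356.75 × $0.24 = $85.62

$85.62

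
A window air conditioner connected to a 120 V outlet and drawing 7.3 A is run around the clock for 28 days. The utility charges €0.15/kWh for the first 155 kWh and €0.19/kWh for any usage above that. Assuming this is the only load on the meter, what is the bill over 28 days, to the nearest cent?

€105.65

Power = 7.3 A × 120 V = 876 W = 0.876 kW
Runtime = 24 h × 28 = 672 h
Energy = 0.876 kW × 672 h = 588.672 kWh
Tier 1 (0–155 kWh): 155 × €0.15 = €23.25
Above 155 kWh: 433.672 × €0.19 = €82.39768
Bill = €105.65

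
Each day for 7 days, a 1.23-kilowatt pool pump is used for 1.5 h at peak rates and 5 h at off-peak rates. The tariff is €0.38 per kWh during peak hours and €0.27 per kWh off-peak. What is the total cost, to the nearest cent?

Peak energy = 1.23 kW × 1.5 h × 7 = 12.915 kWh
Off-peak energy = 1.23 kW × 5 h × 7 = 43.05 kWh
Cost = 12.915 × €0.38 + 43.05 × €0.27 = €4.9077 + €11.6235 = €16.53

€16.53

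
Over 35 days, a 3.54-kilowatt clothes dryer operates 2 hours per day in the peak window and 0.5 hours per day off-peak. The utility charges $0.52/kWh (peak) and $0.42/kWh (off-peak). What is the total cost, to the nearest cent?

$154.88

Peak energy = 3.54 kW × 2 h × 35 = 247.8 kWh
Off-peak energy = 3.54 kW × 0.5 h × 35 = 61.95 kWh
Cost = 247.8 × $0.52 + 61.95 × $0.42 = $128.856 + $26.019 = $154.88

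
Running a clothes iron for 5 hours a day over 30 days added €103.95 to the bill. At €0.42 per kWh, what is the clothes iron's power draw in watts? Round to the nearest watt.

1650 W

Energy = €103.95 ÷ €0.42/kWh = 247.5 kWh
Runtime = 5 h/day × 30 days = 150 h
Power = 247.5 kWh ÷ 150 h = 1.65 kW = 1650 W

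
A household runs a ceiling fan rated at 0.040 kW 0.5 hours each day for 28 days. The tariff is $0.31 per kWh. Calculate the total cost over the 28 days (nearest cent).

Runtime = 0.5 h/day × 28 days = 14 h
Energy = 0.04 kW × 14 h = 0.56 kWh
Cost = 0.56 kWh × $0.31/kWh = $0.17

$0.17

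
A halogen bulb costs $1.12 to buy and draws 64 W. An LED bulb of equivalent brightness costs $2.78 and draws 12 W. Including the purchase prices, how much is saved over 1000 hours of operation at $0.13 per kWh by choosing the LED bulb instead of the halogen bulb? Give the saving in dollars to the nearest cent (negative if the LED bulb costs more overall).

halogen bulb: $1.12 + (64/1000) kW × 1000 h × $0.13 = $1.12 + $8.32 = $9.44
LED bulb: $2.78 + (12/1000) kW × 1000 h × $0.13 = $2.78 + $1.56 = $4.34
Saving = $9.44 − $4.34 = $5.1

$5.10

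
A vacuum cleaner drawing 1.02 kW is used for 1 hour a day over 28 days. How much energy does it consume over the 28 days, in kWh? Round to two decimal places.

Runtime = 1 h/day × 28 days = 28 h
Energy = 1.02 kW × 28 h = 28.56 kWh

28.56 kWh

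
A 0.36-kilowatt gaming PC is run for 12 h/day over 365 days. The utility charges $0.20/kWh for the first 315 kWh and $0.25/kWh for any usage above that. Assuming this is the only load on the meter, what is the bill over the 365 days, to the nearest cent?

Runtime = 12 h/day × 365 days = 4380 h
Energy = 0.36 kW × 4380 h = 1576.8 kWh
Tier 1 (0–315 kWh): 315 × $0.20 = $63
Above 315 kWh: 1261.8 × $0.25 = $315.45
Bill = $378.45

$378.45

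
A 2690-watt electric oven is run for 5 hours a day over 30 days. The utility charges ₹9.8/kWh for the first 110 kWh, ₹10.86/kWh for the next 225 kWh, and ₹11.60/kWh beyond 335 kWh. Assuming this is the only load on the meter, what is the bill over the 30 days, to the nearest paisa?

₹4316.10

Runtime = 5 h/day × 30 days = 150 h
Energy = 2.69 kW × 150 h = 403.5 kWh
Tier 1 (0–110 kWh): 110 × ₹9.8 = ₹1078
Tier 2 (110–335 kWh): 225 × ₹10.86 = ₹2443.5
Above 335 kWh: 68.5 × ₹11.60 = ₹794.6
Bill = ₹4316.10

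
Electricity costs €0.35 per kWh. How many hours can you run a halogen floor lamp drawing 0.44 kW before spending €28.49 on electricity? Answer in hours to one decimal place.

185.0 h

Energy available = €28.49 ÷ €0.35/kWh = 81.4 kWh
Hours = 81.4 kWh ÷ 0.44 kW = 185.0 h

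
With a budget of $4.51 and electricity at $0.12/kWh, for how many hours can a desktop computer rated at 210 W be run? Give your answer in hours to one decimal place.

Energy available = $4.51 ÷ $0.12/kWh = 37.5833 kWh
Hours = 37.5833 kWh ÷ 0.21 kW = 179.0 h

179.0 h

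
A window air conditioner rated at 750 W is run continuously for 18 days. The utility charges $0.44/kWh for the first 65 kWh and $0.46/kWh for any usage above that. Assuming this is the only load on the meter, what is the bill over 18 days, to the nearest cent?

Runtime = 24 h × 18 = 432 h
Energy = 0.75 kW × 432 h = 324 kWh
Tier 1 (0–65 kWh): 65 × $0.44 = $28.6
Above 65 kWh: 259 × $0.46 = $119.14
Bill = $147.74

$147.74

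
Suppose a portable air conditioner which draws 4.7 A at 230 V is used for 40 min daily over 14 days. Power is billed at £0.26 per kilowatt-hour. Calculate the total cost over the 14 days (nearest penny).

£2.62

Power = 4.7 A × 230 V = 1081 W = 1.081 kW
Runtime = 40 min × 14 = 560 min = 9.333333… h
Energy = 1.081 kW × 9.333333… h = 10.089333… kWh
Cost = 10.089333… kWh × £0.26/kWh = £2.62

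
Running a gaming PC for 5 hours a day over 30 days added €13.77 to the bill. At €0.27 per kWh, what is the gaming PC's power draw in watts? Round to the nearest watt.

Energy = €13.77 ÷ €0.27/kWh = 51 kWh
Runtime = 5 h/day × 30 days = 150 h
Power = 51 kWh ÷ 150 h = 0.34 kW = 340 W

340 W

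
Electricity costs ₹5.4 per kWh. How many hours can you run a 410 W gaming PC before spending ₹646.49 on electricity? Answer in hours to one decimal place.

292.0 h

Energy available = ₹646.49 ÷ ₹5.4/kWh = 119.7204 kWh
Hours = 119.7204 kWh ÷ 0.41 kW = 292.0 h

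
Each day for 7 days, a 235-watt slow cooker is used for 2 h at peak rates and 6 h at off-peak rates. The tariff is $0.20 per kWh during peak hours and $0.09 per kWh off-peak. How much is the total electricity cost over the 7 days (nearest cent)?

Peak energy = 0.235 kW × 2 h × 7 = 3.29 kWh
Off-peak energy = 0.235 kW × 6 h × 7 = 9.87 kWh
Cost = 3.29 × $0.20 + 9.87 × $0.09 = $0.658 + $0.8883 = $1.55

$1.55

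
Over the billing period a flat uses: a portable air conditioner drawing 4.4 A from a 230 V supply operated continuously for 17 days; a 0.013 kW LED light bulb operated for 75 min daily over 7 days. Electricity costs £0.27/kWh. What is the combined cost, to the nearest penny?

£111.51

portable air conditioner: Power = 4.4 A × 230 V = 1012 W = 1.012 kW
portable air conditioner: Runtime = 24 h × 17 = 408 h
portable air conditioner: 1.012 kW × 408 h = 412.896 kWh
LED light bulb: Runtime = 75 min × 7 = 525 min = 8.75 h
LED light bulb: 0.013 kW × 8.75 h = 0.11375 kWh
Total energy = 413.00975 kWh
Cost = 413.00975 × £0.27 = £111.51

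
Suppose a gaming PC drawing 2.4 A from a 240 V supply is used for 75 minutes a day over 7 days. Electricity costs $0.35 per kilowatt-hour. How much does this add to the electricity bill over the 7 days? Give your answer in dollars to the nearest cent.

Power = 2.4 A × 240 V = 576 W = 0.576 kW
Runtime = 75 min × 7 = 525 min = 8.75 h
Energy = 0.576 kW × 8.75 h = 5.04 kWh
Cost = 5.04 kWh × $0.35/kWh = $1.76

$1.76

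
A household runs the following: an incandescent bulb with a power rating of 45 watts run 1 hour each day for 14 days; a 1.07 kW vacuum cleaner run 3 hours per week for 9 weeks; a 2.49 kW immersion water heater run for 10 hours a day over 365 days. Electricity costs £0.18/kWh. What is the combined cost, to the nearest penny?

£1641.24

incandescent bulb: Runtime = 1 h/day × 14 days = 14 h
incandescent bulb: 0.045 kW × 14 h = 0.63 kWh
vacuum cleaner: Runtime = 3 h/week × 9 weeks = 27 h
vacuum cleaner: 1.07 kW × 27 h = 28.89 kWh
immersion water heater: Runtime = 10 h/day × 365 days = 3650 h
immersion water heater: 2.49 kW × 3650 h = 9088.5 kWh
Total energy = 9118.02 kWh
Cost = 9118.02 × £0.18 = £1641.24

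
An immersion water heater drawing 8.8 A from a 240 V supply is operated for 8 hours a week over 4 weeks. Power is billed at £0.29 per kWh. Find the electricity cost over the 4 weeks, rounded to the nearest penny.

Power = 8.8 A × 240 V = 2112 W = 2.112 kW
Runtime = 8 h/week × 4 weeks = 32 h
Energy = 2.112 kW × 32 h = 67.584 kWh
Cost = 67.584 kWh × £0.29/kWh = £19.60

£19.60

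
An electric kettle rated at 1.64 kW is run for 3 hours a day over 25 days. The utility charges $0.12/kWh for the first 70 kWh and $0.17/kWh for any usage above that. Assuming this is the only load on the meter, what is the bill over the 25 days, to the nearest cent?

Runtime = 3 h/day × 25 days = 75 h
Energy = 1.64 kW × 75 h = 123 kWh
Tier 1 (0–70 kWh): 70 × $0.12 = $8.4
Above 70 kWh: 53 × $0.17 = $9.01
Bill = $17.41

$17.41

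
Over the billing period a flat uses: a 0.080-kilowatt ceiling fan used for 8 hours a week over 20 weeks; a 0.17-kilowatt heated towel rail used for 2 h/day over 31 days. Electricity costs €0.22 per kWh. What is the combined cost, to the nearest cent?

€5.13

ceiling fan: Runtime = 8 h/week × 20 weeks = 160 h
ceiling fan: 0.08 kW × 160 h = 12.8 kWh
heated towel rail: Runtime = 2 h/day × 31 days = 62 h
heated towel rail: 0.17 kW × 62 h = 10.54 kWh
Total energy = 23.34 kWh
Cost = 23.34 × €0.22 = €5.13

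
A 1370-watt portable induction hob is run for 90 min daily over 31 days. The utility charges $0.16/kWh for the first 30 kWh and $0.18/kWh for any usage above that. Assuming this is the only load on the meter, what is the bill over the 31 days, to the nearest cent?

Runtime = 90 min × 31 = 2790 min = 46.5 h
Energy = 1.37 kW × 46.5 h = 63.705 kWh
Tier 1 (0–30 kWh): 30 × $0.16 = $4.8
Above 30 kWh: 33.705 × $0.18 = $6.0669
Bill = $10.87

$10.87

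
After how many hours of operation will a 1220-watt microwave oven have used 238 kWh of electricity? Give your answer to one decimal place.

195.1 h

Hours = 238 kWh ÷ 1.22 kW = 195.1 h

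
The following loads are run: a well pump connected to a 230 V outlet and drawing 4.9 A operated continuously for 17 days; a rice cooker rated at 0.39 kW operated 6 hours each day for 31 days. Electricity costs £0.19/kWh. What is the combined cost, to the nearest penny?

well pump: Power = 4.9 A × 230 V = 1127 W = 1.127 kW
well pump: Runtime = 24 h × 17 = 408 h
well pump: 1.127 kW × 408 h = 459.816 kWh
rice cooker: Runtime = 6 h/day × 31 days = 186 h
rice cooker: 0.39 kW × 186 h = 72.54 kWh
Total energy = 532.356 kWh
Cost = 532.356 × £0.19 = £101.15

£101.15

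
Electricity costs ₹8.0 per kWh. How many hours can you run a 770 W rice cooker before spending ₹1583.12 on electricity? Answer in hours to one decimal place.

257.0 h

Energy available = ₹1583.12 ÷ ₹8.0/kWh = 197.89 kWh
Hours = 197.89 kWh ÷ 0.77 kW = 257.0 h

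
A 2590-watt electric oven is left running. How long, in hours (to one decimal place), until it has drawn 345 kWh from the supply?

133.2 h

Hours = 345 kWh ÷ 2.59 kW = 133.2 h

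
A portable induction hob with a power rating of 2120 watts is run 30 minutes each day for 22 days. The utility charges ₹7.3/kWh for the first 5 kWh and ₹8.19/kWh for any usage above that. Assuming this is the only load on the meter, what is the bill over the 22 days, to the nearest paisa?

Runtime = 30 min × 22 = 660 min = 11 h
Energy = 2.12 kW × 11 h = 23.32 kWh
Tier 1 (0–5 kWh): 5 × ₹7.3 = ₹36.5
Above 5 kWh: 18.32 × ₹8.19 = ₹150.0408
Bill = ₹186.54

₹186.54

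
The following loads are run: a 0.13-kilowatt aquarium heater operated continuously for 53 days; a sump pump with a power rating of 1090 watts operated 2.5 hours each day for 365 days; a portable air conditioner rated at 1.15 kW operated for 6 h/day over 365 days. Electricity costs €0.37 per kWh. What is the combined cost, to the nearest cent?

€1361.04

aquarium heater: Runtime = 24 h × 53 = 1272 h
aquarium heater: 0.13 kW × 1272 h = 165.36 kWh
sump pump: Runtime = 2.5 h/day × 365 days = 912.5 h
sump pump: 1.09 kW × 912.5 h = 994.625 kWh
portable air conditioner: Runtime = 6 h/day × 365 days = 2190 h
portable air conditioner: 1.15 kW × 2190 h = 2518.5 kWh
Total energy = 3678.485 kWh
Cost = 3678.485 × €0.37 = €1361.04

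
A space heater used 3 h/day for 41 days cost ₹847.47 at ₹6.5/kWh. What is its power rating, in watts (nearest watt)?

1060 W

Energy = ₹847.47 ÷ ₹6.5/kWh = 130.38 kWh
Runtime = 3 h/day × 41 days = 123 h
Power = 130.38 kWh ÷ 123 h = 1.06 kW = 1060 W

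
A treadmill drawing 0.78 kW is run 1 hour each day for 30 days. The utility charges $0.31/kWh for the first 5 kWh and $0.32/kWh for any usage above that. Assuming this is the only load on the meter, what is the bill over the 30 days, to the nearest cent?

$7.44

Runtime = 1 h/day × 30 days = 30 h
Energy = 0.78 kW × 30 h = 23.4 kWh
Tier 1 (0–5 kWh): 5 × $0.31 = $1.55
Above 5 kWh: 18.4 × $0.32 = $5.888
Bill = $7.44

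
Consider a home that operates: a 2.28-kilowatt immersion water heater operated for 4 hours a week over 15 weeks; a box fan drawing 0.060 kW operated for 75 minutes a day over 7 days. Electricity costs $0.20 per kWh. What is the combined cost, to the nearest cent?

$27.47

immersion water heater: Runtime = 4 h/week × 15 weeks = 60 h
immersion water heater: 2.28 kW × 60 h = 136.8 kWh
box fan: Runtime = 75 min × 7 = 525 min = 8.75 h
box fan: 0.06 kW × 8.75 h = 0.525 kWh
Total energy = 137.325 kWh
Cost = 137.325 × $0.20 = $27.47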